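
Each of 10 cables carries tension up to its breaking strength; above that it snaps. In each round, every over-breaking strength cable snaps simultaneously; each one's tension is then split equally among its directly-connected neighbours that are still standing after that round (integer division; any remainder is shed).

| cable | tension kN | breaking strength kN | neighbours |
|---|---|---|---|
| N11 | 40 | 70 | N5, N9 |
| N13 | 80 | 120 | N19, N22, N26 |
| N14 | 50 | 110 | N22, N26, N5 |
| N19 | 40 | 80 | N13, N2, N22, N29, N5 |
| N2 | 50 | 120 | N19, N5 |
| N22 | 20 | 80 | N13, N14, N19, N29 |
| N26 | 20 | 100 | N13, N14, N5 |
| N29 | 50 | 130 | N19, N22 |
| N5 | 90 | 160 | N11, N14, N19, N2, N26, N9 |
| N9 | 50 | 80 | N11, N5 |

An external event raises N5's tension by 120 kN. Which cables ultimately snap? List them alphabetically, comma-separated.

N11, N5, N9

Round 1 — N5 at 210 > 160. N5 snaps.
  N5 sheds 210 kN to N11, N14, N19, N2, N26, N9: 35 each.
    N11: 40+35 = 75 > 70
    N14: 50+35 = 85 ≤ 110
    N19: 40+35 = 75 ≤ 80
    N2: 50+35 = 85 ≤ 120
    N26: 20+35 = 55 ≤ 100
    N9: 50+35 = 85 > 80
Round 2 — N11, N9 snap.
  N11 sheds 75 kN: no online neighbours, lost.
  N9 sheds 85 kN: no online neighbours, lost.
No further breaks.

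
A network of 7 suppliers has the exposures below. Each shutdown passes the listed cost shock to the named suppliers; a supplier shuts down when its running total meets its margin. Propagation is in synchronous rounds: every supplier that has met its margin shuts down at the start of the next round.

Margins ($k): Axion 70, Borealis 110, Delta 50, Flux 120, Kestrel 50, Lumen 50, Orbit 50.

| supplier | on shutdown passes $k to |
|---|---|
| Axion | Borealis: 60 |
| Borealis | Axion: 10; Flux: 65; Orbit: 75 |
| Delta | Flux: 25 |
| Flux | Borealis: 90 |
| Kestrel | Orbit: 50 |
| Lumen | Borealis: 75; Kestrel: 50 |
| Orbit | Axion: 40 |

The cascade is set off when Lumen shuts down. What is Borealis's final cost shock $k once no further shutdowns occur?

75

Round 1 — Lumen shuts down (initial).
  Borealis: +75 → 75 < 110
  Kestrel: +50 → 50 ≥ 50
Round 2 — Kestrel shuts down.
  Orbit: +50 → 50 ≥ 50
Round 3 — Orbit shuts down.
  Axion: +40 → 40 < 70
No further shutdowns.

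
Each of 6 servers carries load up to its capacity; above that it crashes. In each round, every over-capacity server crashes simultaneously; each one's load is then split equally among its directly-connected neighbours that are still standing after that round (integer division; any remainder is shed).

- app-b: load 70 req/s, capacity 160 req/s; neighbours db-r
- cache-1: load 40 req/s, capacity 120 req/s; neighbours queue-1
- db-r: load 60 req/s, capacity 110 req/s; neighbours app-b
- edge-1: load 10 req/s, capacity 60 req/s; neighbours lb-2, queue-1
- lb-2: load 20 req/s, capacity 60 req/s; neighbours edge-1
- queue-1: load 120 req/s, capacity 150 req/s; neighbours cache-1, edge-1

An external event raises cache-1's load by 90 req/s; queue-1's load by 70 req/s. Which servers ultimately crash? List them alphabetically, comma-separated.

Round 1 — cache-1 at 130 > 120; queue-1 at 190 > 150. cache-1, queue-1 crash.
  cache-1 sheds 130 req/s: no online neighbours, lost.
  queue-1 sheds 190 req/s to edge-1: 190 each.
    edge-1: 10+190 = 200 > 60
Round 2 — edge-1 crashes.
  edge-1 sheds 200 req/s to lb-2: 200 each.
    lb-2: 20+200 = 220 > 60
Round 3 — lb-2 crashes.
  lb-2 sheds 220 req/s: no online neighbours, lost.
No further crashes.

cache-1, edge-1, lb-2, queue-1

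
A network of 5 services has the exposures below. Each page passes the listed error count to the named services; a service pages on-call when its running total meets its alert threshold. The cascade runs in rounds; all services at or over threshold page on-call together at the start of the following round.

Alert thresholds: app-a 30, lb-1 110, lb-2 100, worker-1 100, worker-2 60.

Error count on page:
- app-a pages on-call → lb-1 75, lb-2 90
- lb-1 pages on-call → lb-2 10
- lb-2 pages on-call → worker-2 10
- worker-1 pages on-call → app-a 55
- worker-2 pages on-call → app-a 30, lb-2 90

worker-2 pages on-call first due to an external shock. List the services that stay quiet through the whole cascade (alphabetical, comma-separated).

Round 1 — worker-2 pages on-call (initial).
  app-a: +30 → 30 ≥ 30
  lb-2: +90 → 90 < 100
Round 2 — app-a pages on-call.
  lb-1: +75 → 75 < 110
  lb-2: +90 → 180 ≥ 100
Round 3 — lb-2 pages on-call.
No further pages.

lb-1, worker-1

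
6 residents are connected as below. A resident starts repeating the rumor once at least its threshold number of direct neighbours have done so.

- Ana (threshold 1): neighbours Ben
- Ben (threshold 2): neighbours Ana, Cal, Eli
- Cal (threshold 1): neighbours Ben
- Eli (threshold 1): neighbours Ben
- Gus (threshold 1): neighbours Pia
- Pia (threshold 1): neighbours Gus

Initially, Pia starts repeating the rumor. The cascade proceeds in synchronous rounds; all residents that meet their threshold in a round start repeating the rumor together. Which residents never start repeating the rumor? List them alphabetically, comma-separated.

Round 1 — Pia starts repeating the rumor (initial).
Round 2 — checking thresholds:
  Gus: 1 of 1 neighbours ≥ 1, starts repeating the rumor.
Round 3 — no new spreads; cascade stops.

Ana, Ben, Cal, Eli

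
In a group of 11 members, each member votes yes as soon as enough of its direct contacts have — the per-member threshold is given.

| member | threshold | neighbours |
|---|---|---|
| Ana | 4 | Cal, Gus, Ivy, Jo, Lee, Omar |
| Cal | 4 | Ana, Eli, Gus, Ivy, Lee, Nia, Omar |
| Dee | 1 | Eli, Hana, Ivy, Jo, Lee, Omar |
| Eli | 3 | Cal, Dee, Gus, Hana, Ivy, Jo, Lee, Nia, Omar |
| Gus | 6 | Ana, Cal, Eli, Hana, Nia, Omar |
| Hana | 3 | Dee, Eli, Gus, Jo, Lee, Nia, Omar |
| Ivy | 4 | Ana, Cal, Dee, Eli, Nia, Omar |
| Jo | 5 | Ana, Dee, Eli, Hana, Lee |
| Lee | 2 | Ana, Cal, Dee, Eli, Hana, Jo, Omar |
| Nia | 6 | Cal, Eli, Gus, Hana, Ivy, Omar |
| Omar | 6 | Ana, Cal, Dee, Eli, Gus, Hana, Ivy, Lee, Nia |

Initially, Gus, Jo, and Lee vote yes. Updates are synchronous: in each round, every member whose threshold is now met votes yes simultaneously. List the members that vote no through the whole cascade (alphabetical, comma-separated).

Round 1 — Gus, Jo, Lee vote yes (initial).
Round 2 — checking thresholds:
  Ana: 3 of 6 neighbours < 4, below threshold.
  Cal: 2 of 7 neighbours < 4, below threshold.
  Dee: 2 of 6 neighbours ≥ 1, votes yes.
  Eli: 3 of 9 neighbours ≥ 3, votes yes.
  Hana: 3 of 7 neighbours ≥ 3, votes yes.
  Nia: 1 of 6 neighbours < 6, below threshold.
  Omar: 2 of 9 neighbours < 6, below threshold.
Round 3 — no new yes votes; cascade stops.

Ana, Cal, Ivy, Nia, Omar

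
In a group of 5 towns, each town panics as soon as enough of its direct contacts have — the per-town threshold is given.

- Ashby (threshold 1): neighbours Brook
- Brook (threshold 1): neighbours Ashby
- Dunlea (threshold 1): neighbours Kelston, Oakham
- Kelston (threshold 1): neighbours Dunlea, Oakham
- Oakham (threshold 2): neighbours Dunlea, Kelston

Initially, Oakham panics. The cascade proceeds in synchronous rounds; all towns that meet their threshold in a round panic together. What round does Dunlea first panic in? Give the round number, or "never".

Round 1 — Oakham panics (initial).
Round 2 — checking thresholds:
  Dunlea: 1 of 2 neighbours ≥ 1, panics.
  Kelston: 1 of 2 neighbours ≥ 1, panics.
Round 3 — no new panics; cascade stops.

2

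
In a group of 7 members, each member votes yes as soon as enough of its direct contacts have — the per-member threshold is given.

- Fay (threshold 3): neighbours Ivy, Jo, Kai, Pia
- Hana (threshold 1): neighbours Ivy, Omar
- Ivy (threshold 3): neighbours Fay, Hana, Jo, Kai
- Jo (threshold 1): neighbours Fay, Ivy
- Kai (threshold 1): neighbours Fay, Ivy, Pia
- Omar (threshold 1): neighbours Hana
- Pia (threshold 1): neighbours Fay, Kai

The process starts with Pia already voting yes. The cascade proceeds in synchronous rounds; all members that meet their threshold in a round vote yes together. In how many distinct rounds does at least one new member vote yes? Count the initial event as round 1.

2

Round 1 — Pia votes yes (initial).
Round 2 — checking thresholds:
  Fay: 1 of 4 neighbours < 3, below threshold.
  Kai: 1 of 3 neighbours ≥ 1, votes yes.
Round 3 — no new yes votes; cascade stops.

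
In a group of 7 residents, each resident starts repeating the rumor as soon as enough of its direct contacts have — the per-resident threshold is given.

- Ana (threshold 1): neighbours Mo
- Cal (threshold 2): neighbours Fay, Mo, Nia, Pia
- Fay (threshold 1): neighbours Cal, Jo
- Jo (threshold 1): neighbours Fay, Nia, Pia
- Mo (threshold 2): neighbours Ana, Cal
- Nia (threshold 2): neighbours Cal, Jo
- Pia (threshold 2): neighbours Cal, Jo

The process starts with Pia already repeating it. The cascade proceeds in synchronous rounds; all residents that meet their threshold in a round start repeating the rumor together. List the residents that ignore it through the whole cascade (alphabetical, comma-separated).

Round 1 — Pia starts repeating the rumor (initial).
Round 2 — checking thresholds:
  Cal: 1 of 4 neighbours < 2, not yet.
  Jo: 1 of 3 neighbours ≥ 1, starts repeating the rumor.
Round 3 — checking thresholds:
  Cal: 1 of 4 neighbours < 2, not yet.
  Fay: 1 of 2 neighbours ≥ 1, starts repeating the rumor.
  Nia: 1 of 2 neighbours < 2, not yet.
Round 4 — checking thresholds:
  Cal: 2 of 4 neighbours ≥ 2, starts repeating the rumor.
  Nia: 1 of 2 neighbours < 2, not yet.
Round 5 — checking thresholds:
  Mo: 1 of 2 neighbours < 2, not yet.
  Nia: 2 of 2 neighbours ≥ 2, starts repeating the rumor.
Round 6 — no new spreads; cascade stops.

Ana, Mo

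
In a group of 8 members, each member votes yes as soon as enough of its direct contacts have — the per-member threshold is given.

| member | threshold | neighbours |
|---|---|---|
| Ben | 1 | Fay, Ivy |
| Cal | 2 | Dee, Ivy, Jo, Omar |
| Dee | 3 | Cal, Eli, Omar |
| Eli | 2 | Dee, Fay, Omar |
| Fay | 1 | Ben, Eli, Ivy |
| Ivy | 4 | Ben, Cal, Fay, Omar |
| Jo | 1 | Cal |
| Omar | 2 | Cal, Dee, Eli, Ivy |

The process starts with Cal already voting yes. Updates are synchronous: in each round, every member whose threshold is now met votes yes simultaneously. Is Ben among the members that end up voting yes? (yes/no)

Round 1 — Cal votes yes (initial).
Round 2 — checking thresholds:
  Dee: 1 of 3 neighbours < 3, below threshold.
  Ivy: 1 of 4 neighbours < 4, below threshold.
  Jo: 1 of 1 neighbours ≥ 1, votes yes.
  Omar: 1 of 4 neighbours < 2, below threshold.
Round 3 — no new yes votes; cascade stops.

no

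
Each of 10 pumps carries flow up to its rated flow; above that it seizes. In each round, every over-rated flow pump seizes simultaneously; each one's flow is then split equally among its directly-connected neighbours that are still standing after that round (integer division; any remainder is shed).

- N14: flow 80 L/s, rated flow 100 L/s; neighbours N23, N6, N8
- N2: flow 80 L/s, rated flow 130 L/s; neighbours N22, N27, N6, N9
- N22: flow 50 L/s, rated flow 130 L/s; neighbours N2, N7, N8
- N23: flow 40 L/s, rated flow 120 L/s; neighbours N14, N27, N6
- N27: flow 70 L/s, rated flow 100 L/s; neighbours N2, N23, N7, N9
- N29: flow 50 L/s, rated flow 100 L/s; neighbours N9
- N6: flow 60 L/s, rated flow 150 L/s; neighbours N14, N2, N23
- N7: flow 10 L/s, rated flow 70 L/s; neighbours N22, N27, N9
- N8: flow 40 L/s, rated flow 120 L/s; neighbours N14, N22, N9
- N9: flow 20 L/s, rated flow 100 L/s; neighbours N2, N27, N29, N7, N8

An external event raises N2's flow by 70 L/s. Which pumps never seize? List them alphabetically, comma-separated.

Round 1 — N2 at 150 > 130. N2 seizes.
  N2 sheds 150 L/s to N22, N27, N6, N9: 37 each (2 lost).
    N22: 50+37 = 87 ≤ 130
    N27: 70+37 = 107 > 100
    N6: 60+37 = 97 ≤ 150
    N9: 20+37 = 57 ≤ 100
Round 2 — N27 seizes.
  N27 sheds 107 L/s to N23, N7, N9: 35 each (2 lost).
    N23: 40+35 = 75 ≤ 120
    N7: 10+35 = 45 ≤ 70
    N9: 57+35 = 92 ≤ 100
No further seizures.

N14, N22, N23, N29, N6, N7, N8, N9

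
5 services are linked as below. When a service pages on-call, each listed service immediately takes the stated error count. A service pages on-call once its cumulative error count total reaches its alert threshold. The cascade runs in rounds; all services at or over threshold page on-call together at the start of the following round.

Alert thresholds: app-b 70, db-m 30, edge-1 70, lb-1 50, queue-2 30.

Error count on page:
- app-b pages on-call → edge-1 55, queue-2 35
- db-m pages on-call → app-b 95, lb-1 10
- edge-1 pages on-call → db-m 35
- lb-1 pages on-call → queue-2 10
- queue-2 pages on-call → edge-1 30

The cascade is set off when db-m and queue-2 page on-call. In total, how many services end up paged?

Round 1 — db-m, queue-2 page on-call (initial).
  app-b: +95 → 95 ≥ 70
  edge-1: +30 → 30 < 70
  lb-1: +10 → 10 < 50
Round 2 — app-b pages on-call.
  edge-1: +55 → 85 ≥ 70
Round 3 — edge-1 pages on-call.
No further pages.

4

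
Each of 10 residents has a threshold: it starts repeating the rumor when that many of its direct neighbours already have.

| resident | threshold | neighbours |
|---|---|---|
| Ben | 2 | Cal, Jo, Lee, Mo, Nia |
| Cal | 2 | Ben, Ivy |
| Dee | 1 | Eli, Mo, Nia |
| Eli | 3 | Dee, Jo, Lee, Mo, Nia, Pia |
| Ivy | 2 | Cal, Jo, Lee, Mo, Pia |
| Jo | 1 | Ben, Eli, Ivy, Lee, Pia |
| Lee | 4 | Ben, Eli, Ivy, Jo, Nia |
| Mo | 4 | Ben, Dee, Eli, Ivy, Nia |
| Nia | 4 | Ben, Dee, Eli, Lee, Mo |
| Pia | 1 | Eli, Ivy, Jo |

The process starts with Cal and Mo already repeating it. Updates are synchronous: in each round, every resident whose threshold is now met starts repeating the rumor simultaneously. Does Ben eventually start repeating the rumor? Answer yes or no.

yes

Round 1 — Cal, Mo start repeating the rumor (initial).
Round 2 — checking thresholds:
  Ben: 2 of 5 neighbours ≥ 2, starts repeating the rumor.
  Dee: 1 of 3 neighbours ≥ 1, starts repeating the rumor.
  Eli: 1 of 6 neighbours < 3, below threshold.
  Ivy: 2 of 5 neighbours ≥ 2, starts repeating the rumor.
  Nia: 1 of 5 neighbours < 4, below threshold.
Round 3 — checking thresholds:
  Eli: 2 of 6 neighbours < 3, below threshold.
  Jo: 2 of 5 neighbours ≥ 1, starts repeating the rumor.
  Lee: 2 of 5 neighbours < 4, below threshold.
  Nia: 3 of 5 neighbours < 4, below threshold.
  Pia: 1 of 3 neighbours ≥ 1, starts repeating the rumor.
Round 4 — checking thresholds:
  Eli: 4 of 6 neighbours ≥ 3, starts repeating the rumor.
  Lee: 3 of 5 neighbours < 4, below threshold.
  Nia: 3 of 5 neighbours < 4, below threshold.
Round 5 — checking thresholds:
  Lee: 4 of 5 neighbours ≥ 4, starts repeating the rumor.
  Nia: 4 of 5 neighbours ≥ 4, starts repeating the rumor.
Round 6 — no new spreads; cascade stops.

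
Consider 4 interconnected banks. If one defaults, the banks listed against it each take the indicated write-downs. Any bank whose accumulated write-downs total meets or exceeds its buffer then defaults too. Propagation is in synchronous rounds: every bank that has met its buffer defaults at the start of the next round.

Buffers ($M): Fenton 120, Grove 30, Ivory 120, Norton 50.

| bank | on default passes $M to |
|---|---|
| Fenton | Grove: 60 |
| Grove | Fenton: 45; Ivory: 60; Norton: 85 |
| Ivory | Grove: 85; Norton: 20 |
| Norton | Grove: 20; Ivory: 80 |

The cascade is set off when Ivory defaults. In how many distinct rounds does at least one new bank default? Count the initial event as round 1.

Round 1 — Ivory defaults (initial).
  Grove: +85 → 85 ≥ 30
  Norton: +20 → 20 < 50
Round 2 — Grove defaults.
  Fenton: +45 → 45 < 120
  Norton: +85 → 105 ≥ 50
Round 3 — Norton defaults.
No further defaults.

3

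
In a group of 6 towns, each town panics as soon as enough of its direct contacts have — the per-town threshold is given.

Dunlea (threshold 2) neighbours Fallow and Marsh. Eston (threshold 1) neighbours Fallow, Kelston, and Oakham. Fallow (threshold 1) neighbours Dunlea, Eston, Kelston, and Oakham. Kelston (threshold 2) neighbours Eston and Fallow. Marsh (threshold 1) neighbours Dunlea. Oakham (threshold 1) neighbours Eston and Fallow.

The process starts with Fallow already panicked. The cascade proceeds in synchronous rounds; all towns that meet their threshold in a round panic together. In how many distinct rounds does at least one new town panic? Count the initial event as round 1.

Round 1 — Fallow panics (initial).
Round 2 — checking thresholds:
  Dunlea: 1 of 2 neighbours < 2, below threshold.
  Eston: 1 of 3 neighbours ≥ 1, panics.
  Kelston: 1 of 2 neighbours < 2, below threshold.
  Oakham: 1 of 2 neighbours ≥ 1, panics.
Round 3 — checking thresholds:
  Dunlea: 1 of 2 neighbours < 2, below threshold.
  Kelston: 2 of 2 neighbours ≥ 2, panics.
Round 4 — no new panics; cascade stops.

3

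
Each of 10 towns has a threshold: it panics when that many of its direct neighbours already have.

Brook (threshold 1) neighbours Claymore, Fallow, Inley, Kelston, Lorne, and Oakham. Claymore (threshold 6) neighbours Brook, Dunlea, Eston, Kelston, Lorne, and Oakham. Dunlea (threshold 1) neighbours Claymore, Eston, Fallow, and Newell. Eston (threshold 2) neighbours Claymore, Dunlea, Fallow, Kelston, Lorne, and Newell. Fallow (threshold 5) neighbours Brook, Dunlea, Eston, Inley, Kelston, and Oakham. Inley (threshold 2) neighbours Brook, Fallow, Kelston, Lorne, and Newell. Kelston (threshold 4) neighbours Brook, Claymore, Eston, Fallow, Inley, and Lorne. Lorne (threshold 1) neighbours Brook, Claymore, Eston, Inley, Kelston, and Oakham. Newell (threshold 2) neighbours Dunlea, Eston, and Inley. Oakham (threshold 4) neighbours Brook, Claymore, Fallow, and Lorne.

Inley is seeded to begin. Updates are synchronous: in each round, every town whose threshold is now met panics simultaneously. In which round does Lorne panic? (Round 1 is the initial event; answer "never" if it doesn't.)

Round 1 — Inley panics (initial).
Round 2 — checking thresholds:
  Brook: 1 of 6 neighbours ≥ 1, panics.
  Fallow: 1 of 6 neighbours < 5, not yet.
  Kelston: 1 of 6 neighbours < 4, not yet.
  Lorne: 1 of 6 neighbours ≥ 1, panics.
  Newell: 1 of 3 neighbours < 2, not yet.
Round 3 — no new panics; cascade stops.

2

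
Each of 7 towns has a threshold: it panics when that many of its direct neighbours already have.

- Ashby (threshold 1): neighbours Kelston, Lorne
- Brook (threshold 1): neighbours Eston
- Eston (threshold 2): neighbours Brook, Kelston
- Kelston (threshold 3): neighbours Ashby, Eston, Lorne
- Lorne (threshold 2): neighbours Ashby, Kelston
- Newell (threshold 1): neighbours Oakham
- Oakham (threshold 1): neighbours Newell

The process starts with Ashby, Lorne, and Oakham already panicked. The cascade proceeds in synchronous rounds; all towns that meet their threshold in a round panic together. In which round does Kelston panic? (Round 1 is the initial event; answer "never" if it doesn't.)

never

Round 1 — Ashby, Lorne, Oakham panic (initial).
Round 2 — checking thresholds:
  Kelston: 2 of 3 neighbours < 3, holds.
  Newell: 1 of 1 neighbours ≥ 1, panics.
Round 3 — no new panics; cascade stops.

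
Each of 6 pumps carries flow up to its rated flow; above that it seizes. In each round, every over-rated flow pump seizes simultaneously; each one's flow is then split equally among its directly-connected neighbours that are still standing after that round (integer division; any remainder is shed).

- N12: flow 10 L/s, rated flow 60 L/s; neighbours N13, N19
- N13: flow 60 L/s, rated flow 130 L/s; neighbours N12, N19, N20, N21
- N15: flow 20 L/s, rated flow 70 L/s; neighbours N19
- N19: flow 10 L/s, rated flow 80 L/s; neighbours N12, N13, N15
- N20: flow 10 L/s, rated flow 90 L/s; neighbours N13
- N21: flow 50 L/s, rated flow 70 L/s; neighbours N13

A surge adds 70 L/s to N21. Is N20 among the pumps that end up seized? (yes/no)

no

Round 1 — N21 at 120 > 70. N21 seizes.
  N21 sheds 120 L/s to N13: 120 each.
    N13: 60+120 = 180 > 130
Round 2 — N13 seizes.
  N13 sheds 180 L/s to N12, N19, N20: 60 each.
    N12: 10+60 = 70 > 60
    N19: 10+60 = 70 ≤ 80
    N20: 10+60 = 70 ≤ 90
Round 3 — N12 seizes.
  N12 sheds 70 L/s to N19: 70 each.
    N19: 70+70 = 140 > 80
Round 4 — N19 seizes.
  N19 sheds 140 L/s to N15: 140 each.
    N15: 20+140 = 160 > 70
Round 5 — N15 seizes.
  N15 sheds 160 L/s: no online neighbours, lost.
No further seizures.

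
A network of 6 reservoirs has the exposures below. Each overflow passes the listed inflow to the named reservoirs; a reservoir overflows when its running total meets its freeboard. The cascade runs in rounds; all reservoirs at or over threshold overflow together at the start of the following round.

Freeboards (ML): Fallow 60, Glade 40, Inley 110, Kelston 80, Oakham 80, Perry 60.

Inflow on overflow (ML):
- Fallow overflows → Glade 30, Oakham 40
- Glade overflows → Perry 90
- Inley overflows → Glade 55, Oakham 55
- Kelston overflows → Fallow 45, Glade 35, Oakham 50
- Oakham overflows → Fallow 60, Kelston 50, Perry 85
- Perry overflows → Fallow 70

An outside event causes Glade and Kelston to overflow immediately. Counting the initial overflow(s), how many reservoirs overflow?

5

Round 1 — Glade, Kelston overflow (initial).
  Fallow: +45 → 45 < 60
  Oakham: +50 → 50 < 80
  Perry: +90 → 90 ≥ 60
Round 2 — Perry overflows.
  Fallow: +70 → 115 ≥ 60
Round 3 — Fallow overflows.
  Oakham: +40 → 90 ≥ 80
Round 4 — Oakham overflows.
No further overflows.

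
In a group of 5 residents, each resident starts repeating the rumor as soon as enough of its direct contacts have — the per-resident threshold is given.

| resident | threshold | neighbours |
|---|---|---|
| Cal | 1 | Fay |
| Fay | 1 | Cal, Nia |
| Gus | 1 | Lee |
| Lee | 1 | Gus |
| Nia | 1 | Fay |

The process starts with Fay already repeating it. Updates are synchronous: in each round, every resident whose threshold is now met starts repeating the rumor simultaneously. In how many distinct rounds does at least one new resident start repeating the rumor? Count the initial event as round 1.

Round 1 — Fay starts repeating the rumor (initial).
Round 2 — checking thresholds:
  Cal: 1 of 1 neighbours ≥ 1, starts repeating the rumor.
  Nia: 1 of 1 neighbours ≥ 1, starts repeating the rumor.
Round 3 — no new spreads; cascade stops.

2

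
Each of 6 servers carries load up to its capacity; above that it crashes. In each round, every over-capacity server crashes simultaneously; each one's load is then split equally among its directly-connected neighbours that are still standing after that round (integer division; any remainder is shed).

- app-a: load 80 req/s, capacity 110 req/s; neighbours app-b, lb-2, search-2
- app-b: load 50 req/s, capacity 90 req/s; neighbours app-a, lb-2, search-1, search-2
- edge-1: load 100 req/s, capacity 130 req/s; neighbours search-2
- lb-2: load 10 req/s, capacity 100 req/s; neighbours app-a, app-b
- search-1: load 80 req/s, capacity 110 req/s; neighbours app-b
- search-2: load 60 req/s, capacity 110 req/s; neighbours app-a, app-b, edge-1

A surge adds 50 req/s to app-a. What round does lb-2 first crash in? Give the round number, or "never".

Round 1 — app-a at 130 > 110. app-a crashes.
  app-a sheds 130 req/s to app-b, lb-2, search-2: 43 each (1 lost).
    app-b: 50+43 = 93 > 90
    lb-2: 10+43 = 53 ≤ 100
    search-2: 60+43 = 103 ≤ 110
Round 2 — app-b crashes.
  app-b sheds 93 req/s to lb-2, search-1, search-2: 31 each.
    lb-2: 53+31 = 84 ≤ 100
    search-1: 80+31 = 111 > 110
    search-2: 103+31 = 134 > 110
Round 3 — search-1, search-2 crash.
  search-1 sheds 111 req/s: no online neighbours, lost.
  search-2 sheds 134 req/s to edge-1: 134 each.
    edge-1: 100+134 = 234 > 130
Round 4 — edge-1 crashes.
  edge-1 sheds 234 req/s: no online neighbours, lost.
No further crashes.

never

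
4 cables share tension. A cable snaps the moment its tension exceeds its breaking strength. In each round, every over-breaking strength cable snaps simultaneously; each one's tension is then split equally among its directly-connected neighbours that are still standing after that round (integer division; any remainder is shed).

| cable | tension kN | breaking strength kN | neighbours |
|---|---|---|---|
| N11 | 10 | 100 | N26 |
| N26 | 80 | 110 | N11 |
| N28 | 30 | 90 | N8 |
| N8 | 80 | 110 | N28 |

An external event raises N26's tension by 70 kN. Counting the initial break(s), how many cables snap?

Round 1 — N26 at 150 > 110. N26 snaps.
  N26 sheds 150 kN to N11: 150 each.
    N11: 10+150 = 160 > 100
Round 2 — N11 snaps.
  N11 sheds 160 kN: no online neighbours, lost.
No further breaks.

2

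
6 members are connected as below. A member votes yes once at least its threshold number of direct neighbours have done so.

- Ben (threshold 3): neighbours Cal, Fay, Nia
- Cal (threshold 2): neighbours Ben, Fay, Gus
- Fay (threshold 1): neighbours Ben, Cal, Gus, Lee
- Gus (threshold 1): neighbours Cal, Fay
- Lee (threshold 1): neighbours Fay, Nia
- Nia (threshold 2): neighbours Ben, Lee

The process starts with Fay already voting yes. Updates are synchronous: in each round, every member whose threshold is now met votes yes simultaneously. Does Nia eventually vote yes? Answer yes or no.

Round 1 — Fay votes yes (initial).
Round 2 — checking thresholds:
  Ben: 1 of 3 neighbours < 3, holds.
  Cal: 1 of 3 neighbours < 2, holds.
  Gus: 1 of 2 neighbours ≥ 1, votes yes.
  Lee: 1 of 2 neighbours ≥ 1, votes yes.
Round 3 — checking thresholds:
  Ben: 1 of 3 neighbours < 3, holds.
  Cal: 2 of 3 neighbours ≥ 2, votes yes.
  Nia: 1 of 2 neighbours < 2, holds.
Round 4 — no new yes votes; cascade stops.

no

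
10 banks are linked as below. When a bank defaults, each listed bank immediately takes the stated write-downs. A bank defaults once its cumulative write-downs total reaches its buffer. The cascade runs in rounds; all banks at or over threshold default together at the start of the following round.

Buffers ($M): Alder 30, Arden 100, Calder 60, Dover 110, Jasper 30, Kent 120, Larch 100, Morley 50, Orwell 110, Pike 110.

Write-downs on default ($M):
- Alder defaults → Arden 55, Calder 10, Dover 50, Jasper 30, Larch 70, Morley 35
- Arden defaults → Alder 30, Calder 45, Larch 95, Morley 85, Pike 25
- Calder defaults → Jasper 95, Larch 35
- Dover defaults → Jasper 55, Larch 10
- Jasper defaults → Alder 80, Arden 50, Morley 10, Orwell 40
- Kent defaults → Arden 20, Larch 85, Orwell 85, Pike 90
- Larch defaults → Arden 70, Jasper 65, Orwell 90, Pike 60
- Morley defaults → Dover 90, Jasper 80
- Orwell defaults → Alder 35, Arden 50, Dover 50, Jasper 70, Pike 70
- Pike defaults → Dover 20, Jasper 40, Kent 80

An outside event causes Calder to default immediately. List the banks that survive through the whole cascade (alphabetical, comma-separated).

Kent

Round 1 — Calder defaults (initial).
  Jasper: +95 → 95 ≥ 30
  Larch: +35 → 35 < 100
Round 2 — Jasper defaults.
  Alder: +80 → 80 ≥ 30
  Arden: +50 → 50 < 100
  Morley: +10 → 10 < 50
  Orwell: +40 → 40 < 110
Round 3 — Alder defaults.
  Arden: +55 → 105 ≥ 100
  Dover: +50 → 50 < 110
  Larch: +70 → 105 ≥ 100
  Morley: +35 → 45 < 50
Round 4 — Arden, Larch default.
  Morley: +85 → 130 ≥ 50
  Orwell: +90 → 130 ≥ 110
  Pike: +25+60 → 85 < 110
Round 5 — Morley, Orwell default.
  Dover: +90+50 → 190 ≥ 110
  Pike: +70 → 155 ≥ 110
Round 6 — Dover, Pike default.
  Kent: +80 → 80 < 120
No further defaults.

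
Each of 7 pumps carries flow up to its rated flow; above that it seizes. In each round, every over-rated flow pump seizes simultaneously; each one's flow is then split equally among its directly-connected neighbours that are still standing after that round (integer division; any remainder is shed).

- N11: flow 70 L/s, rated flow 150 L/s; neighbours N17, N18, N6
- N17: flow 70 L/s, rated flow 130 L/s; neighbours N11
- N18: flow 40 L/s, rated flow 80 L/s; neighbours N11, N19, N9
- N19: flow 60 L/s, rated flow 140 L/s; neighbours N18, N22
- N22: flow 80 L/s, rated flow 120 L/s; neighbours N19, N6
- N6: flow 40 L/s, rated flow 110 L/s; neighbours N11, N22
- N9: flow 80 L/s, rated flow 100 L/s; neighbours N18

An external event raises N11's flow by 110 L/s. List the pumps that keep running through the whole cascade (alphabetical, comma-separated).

Round 1 — N11 at 180 > 150. N11 seizes.
  N11 sheds 180 L/s to N17, N18, N6: 60 each.
    N17: 70+60 = 130 ≤ 130
    N18: 40+60 = 100 > 80
    N6: 40+60 = 100 ≤ 110
Round 2 — N18 seizes.
  N18 sheds 100 L/s to N19, N9: 50 each.
    N19: 60+50 = 110 ≤ 140
    N9: 80+50 = 130 > 100
Round 3 — N9 seizes.
  N9 sheds 130 L/s: no online neighbours, lost.
No further seizures.

N17, N19, N22, N6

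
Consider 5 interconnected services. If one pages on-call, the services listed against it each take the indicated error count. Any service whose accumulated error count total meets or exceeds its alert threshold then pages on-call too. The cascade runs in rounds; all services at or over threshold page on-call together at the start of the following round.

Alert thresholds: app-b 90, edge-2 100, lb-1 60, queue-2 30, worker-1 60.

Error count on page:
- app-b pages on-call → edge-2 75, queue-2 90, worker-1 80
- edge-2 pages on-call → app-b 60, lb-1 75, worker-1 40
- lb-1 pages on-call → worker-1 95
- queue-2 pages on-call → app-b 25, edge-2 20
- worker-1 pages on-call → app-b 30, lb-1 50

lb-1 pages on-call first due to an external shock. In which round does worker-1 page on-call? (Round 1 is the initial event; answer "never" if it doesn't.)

2

Round 1 — lb-1 pages on-call (initial).
  worker-1: +95 → 95 ≥ 60
Round 2 — worker-1 pages on-call.
  app-b: +30 → 30 < 90
No further pages.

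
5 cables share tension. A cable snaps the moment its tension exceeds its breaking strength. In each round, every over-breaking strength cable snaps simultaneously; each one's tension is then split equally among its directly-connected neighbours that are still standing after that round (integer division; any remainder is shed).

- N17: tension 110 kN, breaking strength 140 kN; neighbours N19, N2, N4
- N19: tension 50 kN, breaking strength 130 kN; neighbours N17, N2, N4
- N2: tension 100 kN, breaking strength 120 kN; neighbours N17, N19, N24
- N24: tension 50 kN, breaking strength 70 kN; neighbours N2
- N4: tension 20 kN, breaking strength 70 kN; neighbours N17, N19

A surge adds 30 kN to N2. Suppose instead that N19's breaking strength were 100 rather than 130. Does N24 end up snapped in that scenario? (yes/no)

With N19's breaking strength at 100:
Round 1 — N2 at 130 > 120. N2 snaps.
  N2 sheds 130 kN to N17, N19, N24: 43 each (1 lost).
    N17: 110+43 = 153 > 140
    N19: 50+43 = 93 ≤ 100
    N24: 50+43 = 93 > 70
Round 2 — N17, N24 snap.
  N17 sheds 153 kN to N19, N4: 76 each (1 lost).
    N19: 93+76 = 169 > 100
    N4: 20+76 = 96 > 70
  N24 sheds 93 kN: no online neighbours, lost.
Round 3 — N19, N4 snap.
  N19 sheds 169 kN: no online neighbours, lost.
  N4 sheds 96 kN: no online neighbours, lost.
No further breaks.

yes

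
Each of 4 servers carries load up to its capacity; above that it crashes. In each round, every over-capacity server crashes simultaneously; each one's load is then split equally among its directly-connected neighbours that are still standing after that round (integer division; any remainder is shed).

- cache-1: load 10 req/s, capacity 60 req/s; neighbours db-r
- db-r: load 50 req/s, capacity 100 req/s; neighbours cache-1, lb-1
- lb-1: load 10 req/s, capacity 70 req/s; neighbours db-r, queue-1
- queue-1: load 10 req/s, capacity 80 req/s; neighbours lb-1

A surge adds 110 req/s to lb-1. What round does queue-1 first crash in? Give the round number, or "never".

Round 1 — lb-1 at 120 > 70. lb-1 crashes.
  lb-1 sheds 120 req/s to db-r, queue-1: 60 each.
    db-r: 50+60 = 110 > 100
    queue-1: 10+60 = 70 ≤ 80
Round 2 — db-r crashes.
  db-r sheds 110 req/s to cache-1: 110 each.
    cache-1: 10+110 = 120 > 60
Round 3 — cache-1 crashes.
  cache-1 sheds 120 req/s: no online neighbours, lost.
No further crashes.

never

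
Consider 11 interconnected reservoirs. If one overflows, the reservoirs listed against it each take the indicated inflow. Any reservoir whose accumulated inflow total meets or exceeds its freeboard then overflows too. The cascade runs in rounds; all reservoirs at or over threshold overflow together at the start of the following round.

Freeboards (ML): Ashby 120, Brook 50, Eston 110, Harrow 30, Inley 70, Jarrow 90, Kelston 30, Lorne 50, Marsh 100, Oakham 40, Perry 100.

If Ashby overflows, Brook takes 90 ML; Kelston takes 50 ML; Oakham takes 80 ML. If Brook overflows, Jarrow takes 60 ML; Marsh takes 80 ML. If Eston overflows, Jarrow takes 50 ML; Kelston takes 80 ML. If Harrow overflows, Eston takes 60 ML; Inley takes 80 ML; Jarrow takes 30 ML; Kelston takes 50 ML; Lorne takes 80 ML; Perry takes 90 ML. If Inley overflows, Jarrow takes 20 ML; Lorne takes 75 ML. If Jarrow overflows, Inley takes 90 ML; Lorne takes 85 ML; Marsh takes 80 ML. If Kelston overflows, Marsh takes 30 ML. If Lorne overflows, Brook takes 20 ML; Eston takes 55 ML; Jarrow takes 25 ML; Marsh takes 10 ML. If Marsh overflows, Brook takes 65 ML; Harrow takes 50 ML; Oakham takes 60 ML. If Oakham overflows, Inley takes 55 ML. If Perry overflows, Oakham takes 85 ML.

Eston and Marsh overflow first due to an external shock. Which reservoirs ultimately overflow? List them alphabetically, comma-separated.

Round 1 — Eston, Marsh overflow (initial).
  Brook: +65 → 65 ≥ 50
  Harrow: +50 → 50 ≥ 30
  Jarrow: +50 → 50 < 90
  Kelston: +80 → 80 ≥ 30
  Oakham: +60 → 60 ≥ 40
Round 2 — Brook, Harrow, Kelston, Oakham overflow.
  Inley: +80+55 → 135 ≥ 70
  Jarrow: +60+30 → 140 ≥ 90
  Lorne: +80 → 80 ≥ 50
  Perry: +90 → 90 < 100
Round 3 — Inley, Jarrow, Lorne overflow.
No further overflows.

Brook, Eston, Harrow, Inley, Jarrow, Kelston, Lorne, Marsh, Oakham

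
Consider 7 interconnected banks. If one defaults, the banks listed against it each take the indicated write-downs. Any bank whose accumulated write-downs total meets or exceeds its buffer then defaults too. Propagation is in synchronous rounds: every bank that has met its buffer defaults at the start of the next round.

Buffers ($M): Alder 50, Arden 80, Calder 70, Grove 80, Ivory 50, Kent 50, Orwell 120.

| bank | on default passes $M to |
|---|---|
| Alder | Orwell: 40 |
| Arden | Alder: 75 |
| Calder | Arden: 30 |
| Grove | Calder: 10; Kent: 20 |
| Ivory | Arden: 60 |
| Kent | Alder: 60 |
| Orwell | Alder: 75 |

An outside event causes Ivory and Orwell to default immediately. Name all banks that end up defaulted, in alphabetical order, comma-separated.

Alder, Ivory, Orwell

Round 1 — Ivory, Orwell default (initial).
  Alder: +75 → 75 ≥ 50
  Arden: +60 → 60 < 80
Round 2 — Alder defaults.
No further defaults.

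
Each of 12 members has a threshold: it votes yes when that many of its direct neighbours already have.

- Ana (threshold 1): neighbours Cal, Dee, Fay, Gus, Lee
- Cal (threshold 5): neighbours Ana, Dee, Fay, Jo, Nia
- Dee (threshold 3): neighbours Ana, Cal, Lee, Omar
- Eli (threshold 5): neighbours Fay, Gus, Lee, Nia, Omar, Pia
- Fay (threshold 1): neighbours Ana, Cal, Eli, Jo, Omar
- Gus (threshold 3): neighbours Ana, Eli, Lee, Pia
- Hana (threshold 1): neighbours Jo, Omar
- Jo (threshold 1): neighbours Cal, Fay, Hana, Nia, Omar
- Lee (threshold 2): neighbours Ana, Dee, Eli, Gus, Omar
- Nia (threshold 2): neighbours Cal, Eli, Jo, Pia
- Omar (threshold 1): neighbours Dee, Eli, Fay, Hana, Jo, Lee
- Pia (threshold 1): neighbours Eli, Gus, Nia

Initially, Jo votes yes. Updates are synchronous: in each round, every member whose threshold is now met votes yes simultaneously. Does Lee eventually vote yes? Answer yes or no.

Round 1 — Jo votes yes (initial).
Round 2 — checking thresholds:
  Cal: 1 of 5 neighbours < 5, not yet.
  Fay: 1 of 5 neighbours ≥ 1, votes yes.
  Hana: 1 of 2 neighbours ≥ 1, votes yes.
  Nia: 1 of 4 neighbours < 2, not yet.
  Omar: 1 of 6 neighbours ≥ 1, votes yes.
Round 3 — checking thresholds:
  Ana: 1 of 5 neighbours ≥ 1, votes yes.
  Cal: 2 of 5 neighbours < 5, not yet.
  Dee: 1 of 4 neighbours < 3, not yet.
  Eli: 2 of 6 neighbours < 5, not yet.
  Lee: 1 of 5 neighbours < 2, not yet.
  Nia: 1 of 4 neighbours < 2, not yet.
Round 4 — checking thresholds:
  Cal: 3 of 5 neighbours < 5, not yet.
  Dee: 2 of 4 neighbours < 3, not yet.
  Eli: 2 of 6 neighbours < 5, not yet.
  Gus: 1 of 4 neighbours < 3, not yet.
  Lee: 2 of 5 neighbours ≥ 2, votes yes.
  Nia: 1 of 4 neighbours < 2, not yet.
Round 5 — checking thresholds:
  Cal: 3 of 5 neighbours < 5, not yet.
  Dee: 3 of 4 neighbours ≥ 3, votes yes.
  Eli: 3 of 6 neighbours < 5, not yet.
  Gus: 2 of 4 neighbours < 3, not yet.
  Nia: 1 of 4 neighbours < 2, not yet.
Round 6 — no new yes votes; cascade stops.

yes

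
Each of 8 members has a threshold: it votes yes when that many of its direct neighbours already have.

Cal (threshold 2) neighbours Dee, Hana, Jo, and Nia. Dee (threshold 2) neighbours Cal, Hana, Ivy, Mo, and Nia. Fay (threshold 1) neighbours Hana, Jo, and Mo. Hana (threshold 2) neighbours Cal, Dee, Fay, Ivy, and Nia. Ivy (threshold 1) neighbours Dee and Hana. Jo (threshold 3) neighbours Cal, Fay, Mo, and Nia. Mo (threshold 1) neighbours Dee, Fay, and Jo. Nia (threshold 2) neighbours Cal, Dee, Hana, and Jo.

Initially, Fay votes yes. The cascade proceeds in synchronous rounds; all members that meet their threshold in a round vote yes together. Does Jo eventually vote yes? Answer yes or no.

Round 1 — Fay votes yes (initial).
Round 2 — checking thresholds:
  Hana: 1 of 5 neighbours < 2, not yet.
  Jo: 1 of 4 neighbours < 3, not yet.
  Mo: 1 of 3 neighbours ≥ 1, votes yes.
Round 3 — no new yes votes; cascade stops.

no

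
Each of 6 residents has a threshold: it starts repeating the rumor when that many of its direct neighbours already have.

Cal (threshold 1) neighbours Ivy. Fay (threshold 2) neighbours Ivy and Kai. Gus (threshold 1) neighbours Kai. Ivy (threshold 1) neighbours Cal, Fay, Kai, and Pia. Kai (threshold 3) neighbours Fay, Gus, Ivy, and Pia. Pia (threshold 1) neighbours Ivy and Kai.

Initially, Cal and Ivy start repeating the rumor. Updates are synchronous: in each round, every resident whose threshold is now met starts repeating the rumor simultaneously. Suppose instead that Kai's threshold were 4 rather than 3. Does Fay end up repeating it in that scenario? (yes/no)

With Kai's threshold at 4:
Round 1 — Cal, Ivy start repeating the rumor (initial).
Round 2 — checking thresholds:
  Fay: 1 of 2 neighbours < 2, holds.
  Kai: 1 of 4 neighbours < 4, holds.
  Pia: 1 of 2 neighbours ≥ 1, starts repeating the rumor.
Round 3 — no new spreads; cascade stops.

no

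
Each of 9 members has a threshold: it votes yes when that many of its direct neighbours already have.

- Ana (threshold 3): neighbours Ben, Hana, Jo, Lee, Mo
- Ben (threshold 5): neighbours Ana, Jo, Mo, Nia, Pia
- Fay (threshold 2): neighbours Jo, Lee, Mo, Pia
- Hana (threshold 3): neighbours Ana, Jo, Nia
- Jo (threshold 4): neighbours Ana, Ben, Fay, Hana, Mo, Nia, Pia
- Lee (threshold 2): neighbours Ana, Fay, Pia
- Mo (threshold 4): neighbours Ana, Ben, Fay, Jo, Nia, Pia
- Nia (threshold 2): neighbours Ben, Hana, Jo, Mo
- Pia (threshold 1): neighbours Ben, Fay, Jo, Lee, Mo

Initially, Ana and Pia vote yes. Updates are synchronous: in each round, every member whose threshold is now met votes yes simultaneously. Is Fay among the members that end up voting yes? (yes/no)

yes

Round 1 — Ana, Pia vote yes (initial).
Round 2 — checking thresholds:
  Ben: 2 of 5 neighbours < 5, not yet.
  Fay: 1 of 4 neighbours < 2, not yet.
  Hana: 1 of 3 neighbours < 3, not yet.
  Jo: 2 of 7 neighbours < 4, not yet.
  Lee: 2 of 3 neighbours ≥ 2, votes yes.
  Mo: 2 of 6 neighbours < 4, not yet.
Round 3 — checking thresholds:
  Ben: 2 of 5 neighbours < 5, not yet.
  Fay: 2 of 4 neighbours ≥ 2, votes yes.
  Hana: 1 of 3 neighbours < 3, not yet.
  Jo: 2 of 7 neighbours < 4, not yet.
  Mo: 2 of 6 neighbours < 4, not yet.
Round 4 — no new yes votes; cascade stops.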